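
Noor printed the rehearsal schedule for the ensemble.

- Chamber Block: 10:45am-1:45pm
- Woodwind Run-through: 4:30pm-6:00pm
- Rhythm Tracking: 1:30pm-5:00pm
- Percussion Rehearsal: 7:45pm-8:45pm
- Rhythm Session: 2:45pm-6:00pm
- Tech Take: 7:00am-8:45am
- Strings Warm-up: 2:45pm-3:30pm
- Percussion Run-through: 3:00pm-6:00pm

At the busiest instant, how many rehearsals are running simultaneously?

Walk through starts and ends in time order (an end at T is processed before a start at T):
7:00am start Tech Take → 1
8:45am end Tech Take → 0
10:45am start Chamber Block → 1
1:30pm start Rhythm Tracking → 2
1:45pm end Chamber Block → 1
2:45pm start Rhythm Session → 2
2:45pm start Strings Warm-up → 3
3:00pm start Percussion Run-through → 4
3:30pm end Strings Warm-up → 3
4:30pm start Woodwind Run-through → 4
5:00pm end Rhythm Tracking → 3
6:00pm end Percussion Run-through → 2
6:00pm end Rhythm Session → 1
6:00pm end Woodwind Run-through → 0
7:45pm start Percussion Rehearsal → 1
8:45pm end Percussion Rehearsal → 0
Peak is 4, at 3:00pm (Percussion Run-through, Rhythm Session, Rhythm Tracking, Strings Warm-up).

4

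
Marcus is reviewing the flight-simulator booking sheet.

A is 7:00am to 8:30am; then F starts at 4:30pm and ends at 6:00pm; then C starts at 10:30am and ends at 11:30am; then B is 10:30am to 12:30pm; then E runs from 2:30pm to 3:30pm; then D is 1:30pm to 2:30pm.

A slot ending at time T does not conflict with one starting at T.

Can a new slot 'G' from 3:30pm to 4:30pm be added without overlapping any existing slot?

Yes — the slot is free

A: ends 8:30am at or before G starts 3:30pm → clear.
B: ends 12:30pm at or before G starts 3:30pm → clear.
C: ends 11:30am at or before G starts 3:30pm → clear.
D: ends 2:30pm at or before G starts 3:30pm → clear.
E: ends 3:30pm at or before G starts 3:30pm → clear.
F: starts 4:30pm at or after G ends 4:30pm → clear.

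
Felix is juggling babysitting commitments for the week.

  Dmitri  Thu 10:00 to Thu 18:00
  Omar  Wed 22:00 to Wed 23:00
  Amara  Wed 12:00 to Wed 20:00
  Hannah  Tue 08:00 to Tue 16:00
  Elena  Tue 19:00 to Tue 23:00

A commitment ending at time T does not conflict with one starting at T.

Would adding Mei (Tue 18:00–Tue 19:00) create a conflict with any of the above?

Hannah: ends Tue 16:00 at or before Mei starts Tue 18:00 → clear.
Elena: starts Tue 19:00 at or after Mei ends Tue 19:00 → clear.
Amara: starts Wed 12:00 at or after Mei ends Tue 19:00 → clear.
Omar: starts Wed 22:00 at or after Mei ends Tue 19:00 → clear.
Dmitri: starts Thu 10:00 at or after Mei ends Tue 19:00 → clear.

No — it doesn't clash with anything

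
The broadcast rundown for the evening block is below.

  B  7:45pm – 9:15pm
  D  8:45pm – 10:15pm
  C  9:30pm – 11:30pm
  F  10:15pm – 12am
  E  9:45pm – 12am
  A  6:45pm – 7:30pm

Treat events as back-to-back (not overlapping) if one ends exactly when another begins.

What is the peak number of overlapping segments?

Sort all start/end points and keep a running count:
6:45pm start A → 1
7:30pm end A → 0
7:45pm start B → 1
8:45pm start D → 2
9:15pm end B → 1
9:30pm start C → 2
9:45pm start E → 3
10:15pm end D → 2
10:15pm start F → 3
11:30pm end C → 2
12am end E → 1
12am end F → 0
Peak is 3, at 9:45pm (C, D, E).

3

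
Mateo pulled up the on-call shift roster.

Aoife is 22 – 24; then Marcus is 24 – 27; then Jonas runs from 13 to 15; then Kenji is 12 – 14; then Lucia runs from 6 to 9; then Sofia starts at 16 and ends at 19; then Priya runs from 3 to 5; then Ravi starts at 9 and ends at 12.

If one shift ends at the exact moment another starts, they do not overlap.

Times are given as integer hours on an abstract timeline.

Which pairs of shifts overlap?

Check each pair: they overlap iff neither finishes before the other starts.
Sorted by start: Priya, Lucia, Ravi, Kenji, Jonas, Sofia, Aoife, Marcus.
Lucia starts after Priya ends, so Priya has no further overlaps.
Ravi starts exactly when Lucia ends (back-to-back, no overlap), so Lucia has no further overlaps.
Kenji starts exactly when Ravi ends (back-to-back, no overlap), so Ravi has no further overlaps.
Jonas starts before Kenji ends → Kenji and Jonas overlap.
Sofia starts after Kenji ends, so Kenji has no further overlaps.
Sofia starts after Jonas ends, so Jonas has no further overlaps.
Aoife starts after Sofia ends, so Sofia has no further overlaps.
Marcus starts exactly when Aoife ends (back-to-back, no overlap).

Jonas & Kenji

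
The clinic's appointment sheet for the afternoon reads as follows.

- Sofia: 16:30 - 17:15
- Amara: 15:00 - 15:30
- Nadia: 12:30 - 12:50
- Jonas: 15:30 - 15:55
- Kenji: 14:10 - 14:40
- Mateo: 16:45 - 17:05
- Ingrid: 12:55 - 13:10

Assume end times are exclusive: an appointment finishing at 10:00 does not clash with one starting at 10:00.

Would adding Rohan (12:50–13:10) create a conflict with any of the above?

Yes — it overlaps Ingrid

Nadia: ends 12:50 at or before Rohan starts 12:50 → clear.
Ingrid: starts 12:55 before Rohan ends 13:10, and ends 13:10 after Rohan starts 12:50 → overlap.
Kenji: starts 14:10 at or after Rohan ends 13:10 → clear.
Amara: starts 15:00 at or after Rohan ends 13:10 → clear.
Jonas: starts 15:30 at or after Rohan ends 13:10 → clear.
Sofia: starts 16:30 at or after Rohan ends 13:10 → clear.
Mateo: starts 16:45 at or after Rohan ends 13:10 → clear.
Rohan overlaps Ingrid.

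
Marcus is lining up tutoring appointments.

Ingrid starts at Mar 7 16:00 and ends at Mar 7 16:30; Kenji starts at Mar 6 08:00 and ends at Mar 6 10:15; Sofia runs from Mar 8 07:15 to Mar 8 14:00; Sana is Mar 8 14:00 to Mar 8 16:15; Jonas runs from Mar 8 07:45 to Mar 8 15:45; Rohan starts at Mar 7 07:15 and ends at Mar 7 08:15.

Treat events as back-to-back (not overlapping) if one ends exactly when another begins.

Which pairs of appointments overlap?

Sorted by start: Kenji, Rohan, Ingrid, Sofia, Jonas, Sana.
Rohan starts after Kenji ends; Kenji is clear from here.
Ingrid starts after Rohan ends; Rohan is clear from here.
Sofia starts after Ingrid ends; Ingrid is clear from here.
Jonas starts before Sofia ends → Sofia and Jonas overlap.
Sana starts exactly when Sofia ends (back-to-back, no overlap).
Sana starts before Jonas ends → Jonas and Sana overlap.

Jonas & Sana, Jonas & Sofia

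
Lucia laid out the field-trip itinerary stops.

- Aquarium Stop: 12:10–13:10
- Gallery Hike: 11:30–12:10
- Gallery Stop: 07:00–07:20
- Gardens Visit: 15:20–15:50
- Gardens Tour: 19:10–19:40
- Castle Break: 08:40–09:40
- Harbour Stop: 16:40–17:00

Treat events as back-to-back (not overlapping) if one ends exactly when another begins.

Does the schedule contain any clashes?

No

Sorted by start: Gallery Stop, Castle Break, Gallery Hike, Aquarium Stop, Gardens Visit, Harbour Stop, Gardens Tour.
Castle Break starts after Gallery Stop ends; Gallery Stop is clear from here.
Gallery Hike starts after Castle Break ends; Castle Break is clear from here.
Aquarium Stop starts exactly when Gallery Hike ends (back-to-back, no overlap); Gallery Hike is clear from here.
Gardens Visit starts after Aquarium Stop ends; Aquarium Stop is clear from here.
Harbour Stop starts after Gardens Visit ends; Gardens Visit is clear from here.
Gardens Tour starts after Harbour Stop ends.
Every pair is clear; the schedule has no overlaps.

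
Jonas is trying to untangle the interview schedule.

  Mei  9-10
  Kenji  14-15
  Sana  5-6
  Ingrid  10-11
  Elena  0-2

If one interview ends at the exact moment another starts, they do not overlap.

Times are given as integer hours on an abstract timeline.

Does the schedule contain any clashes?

Two intervals overlap when each starts before the other ends.
Sorted by start: Elena, Sana, Mei, Ingrid, Kenji.
Sana starts after Elena ends; Elena is clear from here.
Mei starts after Sana ends; Sana is clear from here.
Ingrid starts exactly when Mei ends (back-to-back, no overlap); Mei is clear from here.
Kenji starts after Ingrid ends.
Every pair is clear; the schedule has no overlaps.

No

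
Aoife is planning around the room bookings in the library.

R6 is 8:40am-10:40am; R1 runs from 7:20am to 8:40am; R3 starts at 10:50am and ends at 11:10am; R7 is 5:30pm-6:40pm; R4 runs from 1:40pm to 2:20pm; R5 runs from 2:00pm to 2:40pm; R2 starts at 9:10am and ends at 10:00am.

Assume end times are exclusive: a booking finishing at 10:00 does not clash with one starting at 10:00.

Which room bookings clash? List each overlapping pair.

Sorted by start: R1, R6, R2, R3, R4, R5, R7.
R6 starts exactly when R1 ends (back-to-back, no overlap); R1 is clear from here.
R2 starts before R6 ends → R6 and R2 overlap.
R3 starts after R6 ends; R6 is clear from here.
R3 starts after R2 ends; R2 is clear from here.
R4 starts after R3 ends; R3 is clear from here.
R5 starts before R4 ends → R4 and R5 overlap.
R7 starts after R4 ends.
R7 starts after R5 ends.

R2 & R6, R4 & R5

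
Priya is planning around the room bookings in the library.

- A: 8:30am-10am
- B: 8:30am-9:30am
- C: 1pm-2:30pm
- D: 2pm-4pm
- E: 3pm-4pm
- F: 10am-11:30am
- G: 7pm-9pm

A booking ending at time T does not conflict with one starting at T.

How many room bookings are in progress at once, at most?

2

Sweep the timeline, counting +1 at each start and −1 at each end (ends before starts at a tie):
8:30am start A → 1
8:30am start B → 2
9:30am end B → 1
10am end A → 0
10am start F → 1
11:30am end F → 0
1pm start C → 1
2pm start D → 2
2:30pm end C → 1
3pm start E → 2
4pm end D → 1
4pm end E → 0
7pm start G → 1
9pm end G → 0
Peak is 2, at 8:30am (A, B).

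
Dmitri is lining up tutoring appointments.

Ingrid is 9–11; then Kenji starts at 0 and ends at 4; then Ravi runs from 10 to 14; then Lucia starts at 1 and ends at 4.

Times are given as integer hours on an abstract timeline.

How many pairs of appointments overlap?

2

Check each pair: they overlap iff neither finishes before the other starts.
Sorted by start: Kenji, Lucia, Ingrid, Ravi.
Lucia starts before Kenji ends → Kenji and Lucia overlap.
Ingrid starts after Kenji ends — done with Kenji.
Ingrid starts after Lucia ends — done with Lucia.
Ravi starts before Ingrid ends → Ingrid and Ravi overlap.
Overlapping pairs: Ingrid & Ravi, Kenji & Lucia — 2 in total.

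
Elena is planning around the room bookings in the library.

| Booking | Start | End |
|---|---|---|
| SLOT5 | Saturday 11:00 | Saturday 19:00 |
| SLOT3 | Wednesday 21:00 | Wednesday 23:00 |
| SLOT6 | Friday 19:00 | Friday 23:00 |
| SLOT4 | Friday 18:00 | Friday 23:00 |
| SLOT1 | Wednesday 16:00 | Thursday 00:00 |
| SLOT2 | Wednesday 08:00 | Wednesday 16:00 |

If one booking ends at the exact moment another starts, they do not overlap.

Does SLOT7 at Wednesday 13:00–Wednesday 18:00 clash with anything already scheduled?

SLOT2: starts Wednesday 08:00 before SLOT7 ends Wednesday 18:00, and ends Wednesday 16:00 after SLOT7 starts Wednesday 13:00 → overlap.
SLOT1: starts Wednesday 16:00 before SLOT7 ends Wednesday 18:00, and ends Thursday 00:00 after SLOT7 starts Wednesday 13:00 → overlap.
SLOT3: starts Wednesday 21:00 at or after SLOT7 ends Wednesday 18:00 → clear.
SLOT4: starts Friday 18:00 at or after SLOT7 ends Wednesday 18:00 → clear.
SLOT6: starts Friday 19:00 at or after SLOT7 ends Wednesday 18:00 → clear.
SLOT5: starts Saturday 11:00 at or after SLOT7 ends Wednesday 18:00 → clear.
SLOT7 overlaps SLOT1, SLOT2.

Yes — it overlaps SLOT1, SLOT2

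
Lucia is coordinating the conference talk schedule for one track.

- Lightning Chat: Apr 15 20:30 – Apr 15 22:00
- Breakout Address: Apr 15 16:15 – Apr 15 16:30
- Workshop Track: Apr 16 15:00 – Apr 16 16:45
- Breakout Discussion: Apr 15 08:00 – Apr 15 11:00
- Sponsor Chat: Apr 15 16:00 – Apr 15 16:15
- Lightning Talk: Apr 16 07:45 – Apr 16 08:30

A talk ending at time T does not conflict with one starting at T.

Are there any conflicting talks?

Sorted by start: Breakout Discussion, Sponsor Chat, Breakout Address, Lightning Chat, Lightning Talk, Workshop Track.
Sponsor Chat starts after Breakout Discussion ends — done with Breakout Discussion.
Breakout Address starts exactly when Sponsor Chat ends (back-to-back, no overlap) — done with Sponsor Chat.
Lightning Chat starts after Breakout Address ends — done with Breakout Address.
Lightning Talk starts after Lightning Chat ends — done with Lightning Chat.
Workshop Track starts after Lightning Talk ends.
Every pair is clear; the schedule has no overlaps.

No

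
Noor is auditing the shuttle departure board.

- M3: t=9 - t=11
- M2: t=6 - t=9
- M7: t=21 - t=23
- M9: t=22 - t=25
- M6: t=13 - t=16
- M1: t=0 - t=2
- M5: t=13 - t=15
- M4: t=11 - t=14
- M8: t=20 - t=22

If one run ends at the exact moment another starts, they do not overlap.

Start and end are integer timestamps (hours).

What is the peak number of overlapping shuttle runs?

Walk through starts and ends in time order (an end at T is processed before a start at T):
t=0 start M1 → 1
t=2 end M1 → 0
t=6 start M2 → 1
t=9 end M2 → 0
t=9 start M3 → 1
t=11 end M3 → 0
t=11 start M4 → 1
t=13 start M5 → 2
t=13 start M6 → 3
t=14 end M4 → 2
t=15 end M5 → 1
t=16 end M6 → 0
t=20 start M8 → 1
t=21 start M7 → 2
t=22 end M8 → 1
t=22 start M9 → 2
t=23 end M7 → 1
t=25 end M9 → 0
Peak is 3, at t=13 (M4, M5, M6).

3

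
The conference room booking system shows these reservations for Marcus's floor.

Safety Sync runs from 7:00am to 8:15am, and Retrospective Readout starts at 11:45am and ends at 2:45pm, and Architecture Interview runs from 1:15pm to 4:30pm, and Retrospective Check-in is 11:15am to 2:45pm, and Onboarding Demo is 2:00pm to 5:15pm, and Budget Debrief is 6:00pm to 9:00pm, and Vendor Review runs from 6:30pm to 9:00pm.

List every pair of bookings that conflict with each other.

Sorted by start: Safety Sync, Retrospective Check-in, Retrospective Readout, Architecture Interview, Onboarding Demo, Budget Debrief, Vendor Review.
Retrospective Check-in starts after Safety Sync ends, so Safety Sync has no further overlaps.
Retrospective Readout starts before Retrospective Check-in ends → Retrospective Check-in and Retrospective Readout overlap.
Architecture Interview starts before Retrospective Check-in ends → Retrospective Check-in and Architecture Interview overlap.
Onboarding Demo starts before Retrospective Check-in ends → Retrospective Check-in and Onboarding Demo overlap.
Budget Debrief starts after Retrospective Check-in ends, so Retrospective Check-in has no further overlaps.
Architecture Interview starts before Retrospective Readout ends → Retrospective Readout and Architecture Interview overlap.
Onboarding Demo starts before Retrospective Readout ends → Retrospective Readout and Onboarding Demo overlap.
Budget Debrief starts after Retrospective Readout ends, so Retrospective Readout has no further overlaps.
Onboarding Demo starts before Architecture Interview ends → Architecture Interview and Onboarding Demo overlap.
Budget Debrief starts after Architecture Interview ends, so Architecture Interview has no further overlaps.
Budget Debrief starts after Onboarding Demo ends, so Onboarding Demo has no further overlaps.
Vendor Review starts before Budget Debrief ends → Budget Debrief and Vendor Review overlap.

Architecture Interview & Onboarding Demo, Architecture Interview & Retrospective Check-in, Architecture Interview & Retrospective Readout, Budget Debrief & Vendor Review, Onboarding Demo & Retrospective Check-in, Onboarding Demo & Retrospective Readout, Retrospective Check-in & Retrospective Readout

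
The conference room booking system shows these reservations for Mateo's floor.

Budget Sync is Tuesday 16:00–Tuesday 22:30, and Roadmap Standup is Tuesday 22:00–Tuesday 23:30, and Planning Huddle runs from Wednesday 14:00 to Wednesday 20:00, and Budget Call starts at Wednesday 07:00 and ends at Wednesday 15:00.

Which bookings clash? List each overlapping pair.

Sorted by start: Budget Sync, Roadmap Standup, Budget Call, Planning Huddle.
Roadmap Standup starts before Budget Sync ends → Budget Sync and Roadmap Standup overlap.
Budget Call starts after Budget Sync ends; Budget Sync is clear from here.
Budget Call starts after Roadmap Standup ends; Roadmap Standup is clear from here.
Planning Huddle starts before Budget Call ends → Budget Call and Planning Huddle overlap.

Budget Call & Planning Huddle, Budget Sync & Roadmap Standup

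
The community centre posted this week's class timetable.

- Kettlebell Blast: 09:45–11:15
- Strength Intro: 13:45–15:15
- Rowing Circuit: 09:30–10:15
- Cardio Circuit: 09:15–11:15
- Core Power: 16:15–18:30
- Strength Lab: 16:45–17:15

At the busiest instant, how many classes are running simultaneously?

Walk through starts and ends in time order (an end at T is processed before a start at T):
09:15 start Cardio Circuit → 1
09:30 start Rowing Circuit → 2
09:45 start Kettlebell Blast → 3
10:15 end Rowing Circuit → 2
11:15 end Cardio Circuit → 1
11:15 end Kettlebell Blast → 0
13:45 start Strength Intro → 1
15:15 end Strength Intro → 0
16:15 start Core Power → 1
16:45 start Strength Lab → 2
17:15 end Strength Lab → 1
18:30 end Core Power → 0
Peak is 3, at 09:45 (Cardio Circuit, Kettlebell Blast, Rowing Circuit).

3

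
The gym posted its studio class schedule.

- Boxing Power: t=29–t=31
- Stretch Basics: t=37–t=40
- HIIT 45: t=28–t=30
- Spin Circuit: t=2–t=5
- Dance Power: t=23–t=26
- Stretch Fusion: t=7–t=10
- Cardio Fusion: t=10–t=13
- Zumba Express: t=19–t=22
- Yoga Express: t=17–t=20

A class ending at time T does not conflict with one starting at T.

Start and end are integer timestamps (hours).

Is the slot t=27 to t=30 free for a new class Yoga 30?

No — it overlaps Boxing Power, HIIT 45

Spin Circuit: ends t=5 at or before Yoga 30 starts t=27 → clear.
Stretch Fusion: ends t=10 at or before Yoga 30 starts t=27 → clear.
Cardio Fusion: ends t=13 at or before Yoga 30 starts t=27 → clear.
Yoga Express: ends t=20 at or before Yoga 30 starts t=27 → clear.
Zumba Express: ends t=22 at or before Yoga 30 starts t=27 → clear.
Dance Power: ends t=26 at or before Yoga 30 starts t=27 → clear.
HIIT 45: starts t=28 before Yoga 30 ends t=30, and ends t=30 after Yoga 30 starts t=27 → overlap.
Boxing Power: starts t=29 before Yoga 30 ends t=30, and ends t=31 after Yoga 30 starts t=27 → overlap.
Stretch Basics: starts t=37 at or after Yoga 30 ends t=30 → clear.
Yoga 30 overlaps HIIT 45, Boxing Power.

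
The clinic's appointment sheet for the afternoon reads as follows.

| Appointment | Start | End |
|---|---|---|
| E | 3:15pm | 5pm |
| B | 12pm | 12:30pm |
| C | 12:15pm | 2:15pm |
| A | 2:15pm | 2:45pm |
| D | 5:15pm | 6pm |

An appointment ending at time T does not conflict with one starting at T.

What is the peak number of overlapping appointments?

2

Walk through starts and ends in time order (an end at T is processed before a start at T):
12pm start B → 1
12:15pm start C → 2
12:30pm end B → 1
2:15pm end C → 0
2:15pm start A → 1
2:45pm end A → 0
3:15pm start E → 1
5pm end E → 0
5:15pm start D → 1
6pm end D → 0
Peak is 2, at 12:15pm (B, C).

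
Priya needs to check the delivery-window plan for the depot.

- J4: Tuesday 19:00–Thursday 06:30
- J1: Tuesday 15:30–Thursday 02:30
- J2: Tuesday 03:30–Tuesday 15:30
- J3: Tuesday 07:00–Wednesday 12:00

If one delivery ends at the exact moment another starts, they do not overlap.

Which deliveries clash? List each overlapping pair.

Sorted by start: J2, J3, J1, J4.
J3 starts before J2 ends → J2 and J3 overlap.
J1 starts exactly when J2 ends (back-to-back, no overlap); J2 is clear from here.
J1 starts before J3 ends → J3 and J1 overlap.
J4 starts before J3 ends → J3 and J4 overlap.
J4 starts before J1 ends → J1 and J4 overlap.

J1 & J3, J1 & J4, J2 & J3, J3 & J4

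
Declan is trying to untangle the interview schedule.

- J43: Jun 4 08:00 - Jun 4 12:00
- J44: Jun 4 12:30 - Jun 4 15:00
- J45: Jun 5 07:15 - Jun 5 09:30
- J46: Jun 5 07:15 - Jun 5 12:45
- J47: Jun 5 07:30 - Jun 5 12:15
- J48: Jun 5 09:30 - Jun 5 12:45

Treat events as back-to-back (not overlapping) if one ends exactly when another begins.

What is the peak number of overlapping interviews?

3

Sort all start/end points and keep a running count:
Jun 4 08:00 start J43 → 1
Jun 4 12:00 end J43 → 0
Jun 4 12:30 start J44 → 1
Jun 4 15:00 end J44 → 0
Jun 5 07:15 start J45 → 1
Jun 5 07:15 start J46 → 2
Jun 5 07:30 start J47 → 3
Jun 5 09:30 end J45 → 2
Jun 5 09:30 start J48 → 3
Jun 5 12:15 end J47 → 2
Jun 5 12:45 end J46 → 1
Jun 5 12:45 end J48 → 0
Peak is 3, at Jun 5 07:30 (J45, J46, J47).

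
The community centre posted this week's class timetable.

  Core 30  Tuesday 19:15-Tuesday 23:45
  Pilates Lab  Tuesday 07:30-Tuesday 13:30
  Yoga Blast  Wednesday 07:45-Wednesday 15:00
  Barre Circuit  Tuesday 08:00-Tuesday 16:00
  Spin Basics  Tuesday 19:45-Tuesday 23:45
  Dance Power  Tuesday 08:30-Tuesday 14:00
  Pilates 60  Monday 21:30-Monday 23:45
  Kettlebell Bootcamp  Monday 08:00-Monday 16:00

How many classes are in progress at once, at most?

Sort all start/end points and keep a running count:
Monday 08:00 start Kettlebell Bootcamp → 1
Monday 16:00 end Kettlebell Bootcamp → 0
Monday 21:30 start Pilates 60 → 1
Monday 23:45 end Pilates 60 → 0
Tuesday 07:30 start Pilates Lab → 1
Tuesday 08:00 start Barre Circuit → 2
Tuesday 08:30 start Dance Power → 3
Tuesday 13:30 end Pilates Lab → 2
Tuesday 14:00 end Dance Power → 1
Tuesday 16:00 end Barre Circuit → 0
Tuesday 19:15 start Core 30 → 1
Tuesday 19:45 start Spin Basics → 2
Tuesday 23:45 end Core 30 → 1
Tuesday 23:45 end Spin Basics → 0
Wednesday 07:45 start Yoga Blast → 1
Wednesday 15:00 end Yoga Blast → 0
Peak is 3, at Tuesday 08:30 (Barre Circuit, Dance Power, Pilates Lab).

3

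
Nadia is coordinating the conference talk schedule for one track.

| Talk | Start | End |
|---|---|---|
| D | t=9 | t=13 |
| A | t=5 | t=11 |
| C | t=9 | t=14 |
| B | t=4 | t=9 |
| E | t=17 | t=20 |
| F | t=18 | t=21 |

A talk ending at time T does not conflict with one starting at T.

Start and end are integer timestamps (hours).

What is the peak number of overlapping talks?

Sort all start/end points and keep a running count:
t=4 start B → 1
t=5 start A → 2
t=9 end B → 1
t=9 start C → 2
t=9 start D → 3
t=11 end A → 2
t=13 end D → 1
t=14 end C → 0
t=17 start E → 1
t=18 start F → 2
t=20 end E → 1
t=21 end F → 0
Peak is 3, at t=9 (A, C, D).

3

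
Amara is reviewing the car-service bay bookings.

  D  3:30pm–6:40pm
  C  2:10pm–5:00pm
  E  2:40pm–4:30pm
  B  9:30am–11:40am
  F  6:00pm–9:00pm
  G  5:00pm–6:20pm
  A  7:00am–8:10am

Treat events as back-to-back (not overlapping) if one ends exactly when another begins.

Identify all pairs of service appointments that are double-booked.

Sorted by start: A, B, C, E, D, G, F.
B starts after A ends; A is clear from here.
C starts after B ends; B is clear from here.
E starts before C ends → C and E overlap.
D starts before C ends → C and D overlap.
G starts exactly when C ends (back-to-back, no overlap); C is clear from here.
D starts before E ends → E and D overlap.
G starts after E ends; E is clear from here.
G starts before D ends → D and G overlap.
F starts before D ends → D and F overlap.
F starts before G ends → G and F overlap.

C & D, C & E, D & E, D & F, D & G, F & G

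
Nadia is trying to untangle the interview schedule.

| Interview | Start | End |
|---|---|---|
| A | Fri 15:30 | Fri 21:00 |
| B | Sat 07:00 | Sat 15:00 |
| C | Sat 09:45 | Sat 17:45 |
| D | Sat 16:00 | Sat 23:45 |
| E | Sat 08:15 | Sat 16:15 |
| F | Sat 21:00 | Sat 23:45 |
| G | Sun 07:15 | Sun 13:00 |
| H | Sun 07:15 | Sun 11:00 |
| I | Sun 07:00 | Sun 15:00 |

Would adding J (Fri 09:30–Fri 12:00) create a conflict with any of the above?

A: starts Fri 15:30 at or after J ends Fri 12:00 → clear.
B: starts Sat 07:00 at or after J ends Fri 12:00 → clear.
E: starts Sat 08:15 at or after J ends Fri 12:00 → clear.
C: starts Sat 09:45 at or after J ends Fri 12:00 → clear.
D: starts Sat 16:00 at or after J ends Fri 12:00 → clear.
F: starts Sat 21:00 at or after J ends Fri 12:00 → clear.
I: starts Sun 07:00 at or after J ends Fri 12:00 → clear.
G: starts Sun 07:15 at or after J ends Fri 12:00 → clear.
H: starts Sun 07:15 at or after J ends Fri 12:00 → clear.

No — it doesn't clash with anything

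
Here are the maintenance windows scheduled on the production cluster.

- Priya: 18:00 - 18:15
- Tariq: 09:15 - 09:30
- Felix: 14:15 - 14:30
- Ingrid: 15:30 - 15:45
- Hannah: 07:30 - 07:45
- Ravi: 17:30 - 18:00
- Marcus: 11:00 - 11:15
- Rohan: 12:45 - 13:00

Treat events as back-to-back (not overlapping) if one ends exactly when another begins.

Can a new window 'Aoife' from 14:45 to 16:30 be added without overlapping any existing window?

No — it overlaps Ingrid

Hannah: ends 07:45 at or before Aoife starts 14:45 → clear.
Tariq: ends 09:30 at or before Aoife starts 14:45 → clear.
Marcus: ends 11:15 at or before Aoife starts 14:45 → clear.
Rohan: ends 13:00 at or before Aoife starts 14:45 → clear.
Felix: ends 14:30 at or before Aoife starts 14:45 → clear.
Ingrid: starts 15:30 before Aoife ends 16:30, and ends 15:45 after Aoife starts 14:45 → overlap.
Ravi: starts 17:30 at or after Aoife ends 16:30 → clear.
Priya: starts 18:00 at or after Aoife ends 16:30 → clear.
Aoife overlaps Ingrid.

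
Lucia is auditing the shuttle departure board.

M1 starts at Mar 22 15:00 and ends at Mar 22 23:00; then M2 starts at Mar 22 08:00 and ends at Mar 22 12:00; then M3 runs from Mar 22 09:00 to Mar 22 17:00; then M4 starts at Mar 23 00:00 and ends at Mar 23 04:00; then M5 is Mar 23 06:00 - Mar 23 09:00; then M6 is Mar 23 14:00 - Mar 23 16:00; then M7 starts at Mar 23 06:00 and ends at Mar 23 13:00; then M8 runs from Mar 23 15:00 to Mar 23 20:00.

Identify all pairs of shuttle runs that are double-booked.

Two intervals overlap when each starts before the other ends.
Sorted by start: M2, M3, M1, M4, M5, M7, M6, M8.
M3 starts before M2 ends → M2 and M3 overlap.
M1 starts after M2 ends — done with M2.
M1 starts before M3 ends → M3 and M1 overlap.
M4 starts after M3 ends — done with M3.
M4 starts after M1 ends — done with M1.
M5 starts after M4 ends — done with M4.
M7 starts before M5 ends → M5 and M7 overlap.
M6 starts after M5 ends — done with M5.
M6 starts after M7 ends — done with M7.
M8 starts before M6 ends → M6 and M8 overlap.

M1 & M3, M2 & M3, M5 & M7, M6 & M8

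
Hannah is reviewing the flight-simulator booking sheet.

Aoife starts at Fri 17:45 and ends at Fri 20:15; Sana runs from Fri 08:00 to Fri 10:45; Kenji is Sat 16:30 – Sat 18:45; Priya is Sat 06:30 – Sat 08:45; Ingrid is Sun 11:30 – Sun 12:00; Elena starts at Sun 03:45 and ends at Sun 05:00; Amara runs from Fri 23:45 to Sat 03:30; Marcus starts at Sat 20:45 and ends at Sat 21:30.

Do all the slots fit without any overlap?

Yes

Two intervals overlap when each starts before the other ends.
Sorted by start: Sana, Aoife, Amara, Priya, Kenji, Marcus, Elena, Ingrid.
Aoife starts after Sana ends, so nothing later overlaps Sana either.
Amara starts after Aoife ends, so nothing later overlaps Aoife either.
Priya starts after Amara ends, so nothing later overlaps Amara either.
Kenji starts after Priya ends, so nothing later overlaps Priya either.
Marcus starts after Kenji ends, so nothing later overlaps Kenji either.
Elena starts after Marcus ends, so nothing later overlaps Marcus either.
Ingrid starts after Elena ends.
Every pair is clear; the schedule has no overlaps.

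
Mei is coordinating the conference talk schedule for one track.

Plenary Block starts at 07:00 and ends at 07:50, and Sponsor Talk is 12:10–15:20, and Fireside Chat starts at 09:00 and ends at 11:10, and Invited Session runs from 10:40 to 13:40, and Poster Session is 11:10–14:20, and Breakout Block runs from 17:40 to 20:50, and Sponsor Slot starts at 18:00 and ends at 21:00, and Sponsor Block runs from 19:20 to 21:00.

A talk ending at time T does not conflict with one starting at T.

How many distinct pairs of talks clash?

7

Sorted by start: Plenary Block, Fireside Chat, Invited Session, Poster Session, Sponsor Talk, Breakout Block, Sponsor Slot, Sponsor Block.
Fireside Chat starts after Plenary Block ends; Plenary Block is clear from here.
Invited Session starts before Fireside Chat ends → Fireside Chat and Invited Session overlap.
Poster Session starts exactly when Fireside Chat ends (back-to-back, no overlap); Fireside Chat is clear from here.
Poster Session starts before Invited Session ends → Invited Session and Poster Session overlap.
Sponsor Talk starts before Invited Session ends → Invited Session and Sponsor Talk overlap.
Breakout Block starts after Invited Session ends; Invited Session is clear from here.
Sponsor Talk starts before Poster Session ends → Poster Session and Sponsor Talk overlap.
Breakout Block starts after Poster Session ends; Poster Session is clear from here.
Breakout Block starts after Sponsor Talk ends; Sponsor Talk is clear from here.
Sponsor Slot starts before Breakout Block ends → Breakout Block and Sponsor Slot overlap.
Sponsor Block starts before Breakout Block ends → Breakout Block and Sponsor Block overlap.
Sponsor Block starts before Sponsor Slot ends → Sponsor Slot and Sponsor Block overlap.
Overlapping pairs: Breakout Block & Sponsor Block, Breakout Block & Sponsor Slot, Fireside Chat & Invited Session, Invited Session & Poster Session, Invited Session & Sponsor Talk, Poster Session & Sponsor Talk, Sponsor Block & Sponsor Slot — 7 in total.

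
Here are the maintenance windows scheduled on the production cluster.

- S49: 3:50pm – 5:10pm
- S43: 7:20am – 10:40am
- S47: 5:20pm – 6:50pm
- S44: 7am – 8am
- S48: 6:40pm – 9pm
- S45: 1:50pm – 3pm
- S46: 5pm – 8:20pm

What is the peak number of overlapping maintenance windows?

Sweep the timeline, counting +1 at each start and −1 at each end (ends before starts at a tie):
7am start S44 → 1
7:20am start S43 → 2
8am end S44 → 1
10:40am end S43 → 0
1:50pm start S45 → 1
3pm end S45 → 0
3:50pm start S49 → 1
5pm start S46 → 2
5:10pm end S49 → 1
5:20pm start S47 → 2
6:40pm start S48 → 3
6:50pm end S47 → 2
8:20pm end S46 → 1
9pm end S48 → 0
Peak is 3, at 6:40pm (S46, S47, S48).

3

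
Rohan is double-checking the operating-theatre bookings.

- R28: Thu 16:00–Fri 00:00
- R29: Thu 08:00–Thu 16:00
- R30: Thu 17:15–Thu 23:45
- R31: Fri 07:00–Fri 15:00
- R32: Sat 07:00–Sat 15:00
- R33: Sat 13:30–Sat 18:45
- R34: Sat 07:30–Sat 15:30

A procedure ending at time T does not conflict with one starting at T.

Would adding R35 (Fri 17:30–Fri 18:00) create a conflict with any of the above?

No — it doesn't clash with anything

R29: ends Thu 16:00 at or before R35 starts Fri 17:30 → clear.
R28: ends Fri 00:00 at or before R35 starts Fri 17:30 → clear.
R30: ends Thu 23:45 at or before R35 starts Fri 17:30 → clear.
R31: ends Fri 15:00 at or before R35 starts Fri 17:30 → clear.
R32: starts Sat 07:00 at or after R35 ends Fri 18:00 → clear.
R34: starts Sat 07:30 at or after R35 ends Fri 18:00 → clear.
R33: starts Sat 13:30 at or after R35 ends Fri 18:00 → clear.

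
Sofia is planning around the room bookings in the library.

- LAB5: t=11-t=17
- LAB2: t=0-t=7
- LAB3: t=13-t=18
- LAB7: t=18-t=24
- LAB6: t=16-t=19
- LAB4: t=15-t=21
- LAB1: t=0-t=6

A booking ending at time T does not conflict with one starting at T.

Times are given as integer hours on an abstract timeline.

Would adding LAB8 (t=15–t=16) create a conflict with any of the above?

Yes — it overlaps LAB3, LAB4, LAB5

LAB1: ends t=6 at or before LAB8 starts t=15 → clear.
LAB2: ends t=7 at or before LAB8 starts t=15 → clear.
LAB5: starts t=11 before LAB8 ends t=16, and ends t=17 after LAB8 starts t=15 → overlap.
LAB3: starts t=13 before LAB8 ends t=16, and ends t=18 after LAB8 starts t=15 → overlap.
LAB4: starts t=15 before LAB8 ends t=16, and ends t=21 after LAB8 starts t=15 → overlap.
LAB6: starts t=16 at or after LAB8 ends t=16 → clear.
LAB7: starts t=18 at or after LAB8 ends t=16 → clear.
LAB8 overlaps LAB3, LAB4, LAB5.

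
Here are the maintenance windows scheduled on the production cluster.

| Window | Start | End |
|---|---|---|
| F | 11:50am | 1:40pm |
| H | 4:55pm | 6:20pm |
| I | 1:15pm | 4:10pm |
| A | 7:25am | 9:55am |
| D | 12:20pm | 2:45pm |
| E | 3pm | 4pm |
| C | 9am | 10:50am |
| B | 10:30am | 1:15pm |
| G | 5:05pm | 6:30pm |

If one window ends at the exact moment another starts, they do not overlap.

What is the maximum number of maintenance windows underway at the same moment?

Sweep the timeline, counting +1 at each start and −1 at each end (ends before starts at a tie):
7:25am start A → 1
9am start C → 2
9:55am end A → 1
10:30am start B → 2
10:50am end C → 1
11:50am start F → 2
12:20pm start D → 3
1:15pm end B → 2
1:15pm start I → 3
1:40pm end F → 2
2:45pm end D → 1
3pm start E → 2
4pm end E → 1
4:10pm end I → 0
4:55pm start H → 1
5:05pm start G → 2
6:20pm end H → 1
6:30pm end G → 0
Peak is 3, at 12:20pm (B, D, F).

3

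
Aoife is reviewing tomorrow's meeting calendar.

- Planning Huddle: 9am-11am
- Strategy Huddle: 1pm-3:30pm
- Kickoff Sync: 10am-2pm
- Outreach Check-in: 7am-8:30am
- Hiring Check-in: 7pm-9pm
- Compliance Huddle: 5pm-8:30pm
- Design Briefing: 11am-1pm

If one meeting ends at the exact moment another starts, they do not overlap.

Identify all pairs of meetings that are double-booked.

Two intervals overlap when each starts before the other ends.
Sorted by start: Outreach Check-in, Planning Huddle, Kickoff Sync, Design Briefing, Strategy Huddle, Compliance Huddle, Hiring Check-in.
Planning Huddle starts after Outreach Check-in ends; Outreach Check-in is clear from here.
Kickoff Sync starts before Planning Huddle ends → Planning Huddle and Kickoff Sync overlap.
Design Briefing starts exactly when Planning Huddle ends (back-to-back, no overlap); Planning Huddle is clear from here.
Design Briefing starts before Kickoff Sync ends → Kickoff Sync and Design Briefing overlap.
Strategy Huddle starts before Kickoff Sync ends → Kickoff Sync and Strategy Huddle overlap.
Compliance Huddle starts after Kickoff Sync ends; Kickoff Sync is clear from here.
Strategy Huddle starts exactly when Design Briefing ends (back-to-back, no overlap); Design Briefing is clear from here.
Compliance Huddle starts after Strategy Huddle ends; Strategy Huddle is clear from here.
Hiring Check-in starts before Compliance Huddle ends → Compliance Huddle and Hiring Check-in overlap.

Compliance Huddle & Hiring Check-in, Design Briefing & Kickoff Sync, Kickoff Sync & Planning Huddle, Kickoff Sync & Strategy Huddle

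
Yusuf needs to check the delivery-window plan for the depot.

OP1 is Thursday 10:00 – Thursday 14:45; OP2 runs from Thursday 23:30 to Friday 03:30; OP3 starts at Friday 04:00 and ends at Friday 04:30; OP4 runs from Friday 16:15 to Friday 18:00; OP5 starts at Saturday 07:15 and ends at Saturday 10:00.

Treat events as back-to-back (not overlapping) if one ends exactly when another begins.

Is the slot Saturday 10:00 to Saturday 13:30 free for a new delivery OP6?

Yes — the slot is free

OP1: ends Thursday 14:45 at or before OP6 starts Saturday 10:00 → clear.
OP2: ends Friday 03:30 at or before OP6 starts Saturday 10:00 → clear.
OP3: ends Friday 04:30 at or before OP6 starts Saturday 10:00 → clear.
OP4: ends Friday 18:00 at or before OP6 starts Saturday 10:00 → clear.
OP5: ends Saturday 10:00 at or before OP6 starts Saturday 10:00 → clear.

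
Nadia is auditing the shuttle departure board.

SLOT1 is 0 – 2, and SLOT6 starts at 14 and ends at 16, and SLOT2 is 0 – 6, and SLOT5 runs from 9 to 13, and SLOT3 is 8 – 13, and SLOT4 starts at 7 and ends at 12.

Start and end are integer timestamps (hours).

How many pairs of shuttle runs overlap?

Sorted by start: SLOT1, SLOT2, SLOT4, SLOT3, SLOT5, SLOT6.
SLOT2 starts before SLOT1 ends → SLOT1 and SLOT2 overlap.
SLOT4 starts after SLOT1 ends; SLOT1 is clear from here.
SLOT4 starts after SLOT2 ends; SLOT2 is clear from here.
SLOT3 starts before SLOT4 ends → SLOT4 and SLOT3 overlap.
SLOT5 starts before SLOT4 ends → SLOT4 and SLOT5 overlap.
SLOT6 starts after SLOT4 ends.
SLOT5 starts before SLOT3 ends → SLOT3 and SLOT5 overlap.
SLOT6 starts after SLOT3 ends.
SLOT6 starts after SLOT5 ends.
Overlapping pairs: SLOT1 & SLOT2, SLOT3 & SLOT4, SLOT3 & SLOT5, SLOT4 & SLOT5 — 4 in total.

4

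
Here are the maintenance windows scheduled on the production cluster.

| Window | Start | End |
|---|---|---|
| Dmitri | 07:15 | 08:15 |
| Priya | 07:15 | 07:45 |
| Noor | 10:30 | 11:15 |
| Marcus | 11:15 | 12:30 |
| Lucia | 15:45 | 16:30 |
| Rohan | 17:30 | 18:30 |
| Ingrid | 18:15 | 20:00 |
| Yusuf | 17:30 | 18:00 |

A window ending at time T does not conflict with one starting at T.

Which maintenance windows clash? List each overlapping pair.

Check each pair: they overlap iff neither finishes before the other starts.
Sorted by start: Dmitri, Priya, Noor, Marcus, Lucia, Rohan, Yusuf, Ingrid.
Priya starts before Dmitri ends → Dmitri and Priya overlap.
Noor starts after Dmitri ends, so nothing later overlaps Dmitri either.
Noor starts after Priya ends, so nothing later overlaps Priya either.
Marcus starts exactly when Noor ends (back-to-back, no overlap), so nothing later overlaps Noor either.
Lucia starts after Marcus ends, so nothing later overlaps Marcus either.
Rohan starts after Lucia ends, so nothing later overlaps Lucia either.
Yusuf starts before Rohan ends → Rohan and Yusuf overlap.
Ingrid starts before Rohan ends → Rohan and Ingrid overlap.
Ingrid starts after Yusuf ends.

Dmitri & Priya, Ingrid & Rohan, Rohan & Yusuf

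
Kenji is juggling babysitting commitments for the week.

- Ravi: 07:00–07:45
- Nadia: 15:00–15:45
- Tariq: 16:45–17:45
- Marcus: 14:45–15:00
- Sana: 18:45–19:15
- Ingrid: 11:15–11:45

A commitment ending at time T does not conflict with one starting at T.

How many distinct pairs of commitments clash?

0

Sorted by start: Ravi, Ingrid, Marcus, Nadia, Tariq, Sana.
Ingrid starts after Ravi ends, so Ravi has no further overlaps.
Marcus starts after Ingrid ends, so Ingrid has no further overlaps.
Nadia starts exactly when Marcus ends (back-to-back, no overlap), so Marcus has no further overlaps.
Tariq starts after Nadia ends, so Nadia has no further overlaps.
Sana starts after Tariq ends.
No pair overlaps.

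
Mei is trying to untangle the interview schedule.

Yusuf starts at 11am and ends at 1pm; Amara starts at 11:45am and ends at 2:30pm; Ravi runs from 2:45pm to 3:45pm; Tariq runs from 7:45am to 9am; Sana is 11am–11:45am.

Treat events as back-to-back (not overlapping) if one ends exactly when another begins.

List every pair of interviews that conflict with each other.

Amara & Yusuf, Sana & Yusuf

Check each pair: they overlap iff neither finishes before the other starts.
Sorted by start: Tariq, Yusuf, Sana, Amara, Ravi.
Yusuf starts after Tariq ends — done with Tariq.
Sana starts before Yusuf ends → Yusuf and Sana overlap.
Amara starts before Yusuf ends → Yusuf and Amara overlap.
Ravi starts after Yusuf ends.
Amara starts exactly when Sana ends (back-to-back, no overlap) — done with Sana.
Ravi starts after Amara ends.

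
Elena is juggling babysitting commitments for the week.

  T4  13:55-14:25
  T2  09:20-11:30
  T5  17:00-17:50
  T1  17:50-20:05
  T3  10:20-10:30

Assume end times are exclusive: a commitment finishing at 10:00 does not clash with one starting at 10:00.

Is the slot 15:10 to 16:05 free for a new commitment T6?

T2: ends 11:30 at or before T6 starts 15:10 → clear.
T3: ends 10:30 at or before T6 starts 15:10 → clear.
T4: ends 14:25 at or before T6 starts 15:10 → clear.
T5: starts 17:00 at or after T6 ends 16:05 → clear.
T1: starts 17:50 at or after T6 ends 16:05 → clear.

Yes — the slot is free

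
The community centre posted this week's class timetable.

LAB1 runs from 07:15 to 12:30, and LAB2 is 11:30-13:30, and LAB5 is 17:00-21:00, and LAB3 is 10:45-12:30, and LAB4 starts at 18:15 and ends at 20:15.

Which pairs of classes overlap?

Sorted by start: LAB1, LAB3, LAB2, LAB5, LAB4.
LAB3 starts before LAB1 ends → LAB1 and LAB3 overlap.
LAB2 starts before LAB1 ends → LAB1 and LAB2 overlap.
LAB5 starts after LAB1 ends; LAB1 is clear from here.
LAB2 starts before LAB3 ends → LAB3 and LAB2 overlap.
LAB5 starts after LAB3 ends; LAB3 is clear from here.
LAB5 starts after LAB2 ends; LAB2 is clear from here.
LAB4 starts before LAB5 ends → LAB5 and LAB4 overlap.

LAB1 & LAB2, LAB1 & LAB3, LAB2 & LAB3, LAB4 & LAB5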